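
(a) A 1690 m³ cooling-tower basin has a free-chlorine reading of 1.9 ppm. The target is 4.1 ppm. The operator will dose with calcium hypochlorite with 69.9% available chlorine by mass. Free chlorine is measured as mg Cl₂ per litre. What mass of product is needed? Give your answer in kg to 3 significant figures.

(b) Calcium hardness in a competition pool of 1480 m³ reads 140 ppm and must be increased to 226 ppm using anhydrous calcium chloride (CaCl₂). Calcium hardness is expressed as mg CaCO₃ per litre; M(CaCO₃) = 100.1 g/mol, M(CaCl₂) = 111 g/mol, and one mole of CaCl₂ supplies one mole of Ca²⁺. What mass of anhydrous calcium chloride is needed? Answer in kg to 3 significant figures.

(a) 5.32 kg; (b) 141 kg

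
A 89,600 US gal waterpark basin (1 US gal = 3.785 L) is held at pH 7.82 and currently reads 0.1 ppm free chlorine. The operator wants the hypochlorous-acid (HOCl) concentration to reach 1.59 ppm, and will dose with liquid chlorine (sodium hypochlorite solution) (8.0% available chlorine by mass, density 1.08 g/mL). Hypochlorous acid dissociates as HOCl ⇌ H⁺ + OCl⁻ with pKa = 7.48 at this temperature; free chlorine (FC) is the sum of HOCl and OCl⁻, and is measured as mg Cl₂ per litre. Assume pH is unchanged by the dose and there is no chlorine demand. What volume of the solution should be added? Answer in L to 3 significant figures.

19.5 L

Volume: 89,600 US gal × 3.785 L/gal = 339,136 L.
[OCl⁻]/[HOCl] = 10^(pH − pKa) = 10^(7.82 − 7.48) = 2.188; fraction as HOCl = 1/(1 + 2.188) = 0.3137.
Free chlorine required for 1.59 ppm HOCl: 1.59 / 0.3137 = 5.069 ppm.
FC to add: 5.069 − 0.1 = 4.969 mg/L as Cl₂.
Cl₂ equivalent: 4.969 mg/L × 339,136 L = 1685 g.
Product at 8.0% available Cl: 1685 / 0.08 = 21,060 g.
Volume: 21,060 g ÷ 1.08 g/mL = 19,500 mL.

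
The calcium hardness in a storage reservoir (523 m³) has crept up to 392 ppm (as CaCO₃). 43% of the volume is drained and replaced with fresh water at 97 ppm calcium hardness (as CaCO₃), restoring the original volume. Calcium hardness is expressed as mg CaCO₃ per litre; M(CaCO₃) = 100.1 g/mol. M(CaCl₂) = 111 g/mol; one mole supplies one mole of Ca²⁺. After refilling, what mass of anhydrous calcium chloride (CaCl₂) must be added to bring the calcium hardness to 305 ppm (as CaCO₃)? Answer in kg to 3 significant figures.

23.1 kg

Volume: 523 m³ = 523,000 L.
After draining 43% and refilling: 392 × 0.57 + 97 × 0.43 = 265.15 ppm.
Deficit to target: 305 − 265.15 = 39.85 mg/L.
As CaCO₃: 39.85 mg/L × 523,000 L = 20,840 g; ÷ 100.1 = 208.2 mol Ca²⁺.
Mass: 208.2 × 111 = 23,110 g.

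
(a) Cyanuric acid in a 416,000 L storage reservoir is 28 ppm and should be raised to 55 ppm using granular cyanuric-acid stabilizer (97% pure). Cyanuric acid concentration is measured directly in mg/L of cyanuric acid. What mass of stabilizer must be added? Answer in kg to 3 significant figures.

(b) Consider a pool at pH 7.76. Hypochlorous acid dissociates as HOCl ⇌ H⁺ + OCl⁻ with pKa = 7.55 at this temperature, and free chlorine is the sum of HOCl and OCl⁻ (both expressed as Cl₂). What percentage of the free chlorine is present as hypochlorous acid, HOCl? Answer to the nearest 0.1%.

(a) 11.6 kg; (b) 38.1%

(a) CYA to add: (55 − 28) = 27 mg/L × 416,000 L = 11,230 g cyanuric acid.
(a) At 97% purity: 11,230 / 0.97 = 11,580 g product.

(b) [OCl⁻]/[HOCl] = 10^(pH − pKa) = 10^(7.76 − 7.55) = 10^0.21 = 1.622.
(b) Fraction as HOCl = 1 / (1 + 1.622) = 0.3814.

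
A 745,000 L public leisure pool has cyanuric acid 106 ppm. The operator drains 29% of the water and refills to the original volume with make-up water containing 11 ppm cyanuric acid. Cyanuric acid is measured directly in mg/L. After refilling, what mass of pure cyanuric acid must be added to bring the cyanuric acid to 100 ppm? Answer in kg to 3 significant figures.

16.1 kg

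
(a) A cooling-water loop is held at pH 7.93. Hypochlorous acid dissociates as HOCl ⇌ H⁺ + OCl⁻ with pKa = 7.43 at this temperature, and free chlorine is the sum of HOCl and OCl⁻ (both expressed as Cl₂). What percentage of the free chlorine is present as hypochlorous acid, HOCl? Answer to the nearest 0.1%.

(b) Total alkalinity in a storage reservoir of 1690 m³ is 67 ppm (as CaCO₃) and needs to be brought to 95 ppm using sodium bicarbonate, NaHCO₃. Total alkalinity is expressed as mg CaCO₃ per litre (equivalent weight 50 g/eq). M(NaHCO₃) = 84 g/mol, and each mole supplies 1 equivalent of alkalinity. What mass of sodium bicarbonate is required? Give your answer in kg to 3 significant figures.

(a) [OCl⁻]/[HOCl] = 10^(pH − pKa) = 10^(7.93 − 7.43) = 10^0.50 = 3.162.
(a) Fraction as HOCl = 1 / (1 + 3.162) = 0.2403.

(b) Volume: 1690 m³ = 1,690,000 L.
(b) Alkalinity to add: (95 − 67) = 28 mg/L as CaCO₃ × 1,690,000 L = 47,320 g as CaCO₃.
(b) Equivalents: 47,320 g ÷ 50 g/eq = 946.4 eq.
(b) NaHCO₃ supplies 1 eq per mole → 946.4 mol.
(b) Mass: 946.4 mol × 84 g/mol = 79,500 g.

(a) 24.0%; (b) 79.5 kg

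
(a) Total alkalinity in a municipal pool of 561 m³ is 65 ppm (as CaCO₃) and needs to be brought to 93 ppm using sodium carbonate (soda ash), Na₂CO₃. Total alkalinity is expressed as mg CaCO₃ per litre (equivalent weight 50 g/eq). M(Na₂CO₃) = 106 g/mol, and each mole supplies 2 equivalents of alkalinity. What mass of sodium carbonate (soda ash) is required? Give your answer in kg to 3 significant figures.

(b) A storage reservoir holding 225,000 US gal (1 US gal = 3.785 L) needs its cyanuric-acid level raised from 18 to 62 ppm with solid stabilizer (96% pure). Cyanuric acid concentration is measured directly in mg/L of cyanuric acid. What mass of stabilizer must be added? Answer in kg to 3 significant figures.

(a) 16.7 kg; (b) 39.0 kg

(a) Volume: 561 m³ = 561,000 L.
(a) Alkalinity to add: (93 − 65) = 28 mg/L as CaCO₃ × 561,000 L = 15,710 g as CaCO₃.
(a) Equivalents: 15,710 g ÷ 50 g/eq = 314.2 eq.
(a) Each mole of Na₂CO₃ supplies 2 eq, so 314.2 / 2 = 157.1 mol.
(a) Mass: 157.1 mol × 106 g/mol = 16,650 g.

(b) Volume: 225,000 US gal × 3.785 L/gal = 851,625 L.
(b) CYA to add: (62 − 18) = 44 mg/L × 851,625 L = 37,470 g cyanuric acid.
(b) At 96% purity: 37,470 / 0.96 = 39,030 g product.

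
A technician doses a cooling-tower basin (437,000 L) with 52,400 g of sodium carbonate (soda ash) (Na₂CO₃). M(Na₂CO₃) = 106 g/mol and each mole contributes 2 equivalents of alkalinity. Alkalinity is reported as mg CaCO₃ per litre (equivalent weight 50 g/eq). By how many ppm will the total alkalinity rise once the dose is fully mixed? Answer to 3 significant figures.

Moles of Na₂CO₃: 52,400 g ÷ 106 g/mol = 494.3 mol → 988.7 eq of alkalinity.
As CaCO₃: 988.7 eq × 50 g/eq = 49,430 g.
Rise: 49,430 g / 437,000 L × 1000 = 113.1 mg/L.

113 ppm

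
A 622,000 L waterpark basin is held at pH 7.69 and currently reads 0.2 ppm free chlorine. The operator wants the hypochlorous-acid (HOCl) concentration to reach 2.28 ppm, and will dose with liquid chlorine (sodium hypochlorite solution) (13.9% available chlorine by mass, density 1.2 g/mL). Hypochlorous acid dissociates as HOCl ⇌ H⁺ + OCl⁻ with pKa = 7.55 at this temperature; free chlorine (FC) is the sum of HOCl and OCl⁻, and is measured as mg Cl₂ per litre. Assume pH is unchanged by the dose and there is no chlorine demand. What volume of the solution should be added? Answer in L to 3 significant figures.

19.5 L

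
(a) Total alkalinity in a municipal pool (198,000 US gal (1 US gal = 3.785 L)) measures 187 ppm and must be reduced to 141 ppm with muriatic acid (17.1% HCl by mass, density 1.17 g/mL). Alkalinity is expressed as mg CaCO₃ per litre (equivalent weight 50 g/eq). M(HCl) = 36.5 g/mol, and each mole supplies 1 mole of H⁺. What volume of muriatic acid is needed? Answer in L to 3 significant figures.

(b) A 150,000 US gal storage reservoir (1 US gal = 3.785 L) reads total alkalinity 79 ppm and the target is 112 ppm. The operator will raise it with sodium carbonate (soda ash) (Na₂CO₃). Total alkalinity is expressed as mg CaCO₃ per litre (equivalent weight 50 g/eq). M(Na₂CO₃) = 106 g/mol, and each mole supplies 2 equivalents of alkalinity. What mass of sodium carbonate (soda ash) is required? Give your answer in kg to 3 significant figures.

(a) Volume: 198,000 US gal × 3.785 L/gal = 749,430 L.
(a) Alkalinity to neutralize: (187 − 141) = 46 mg/L as CaCO₃ × 749,430 L = 34,470 g as CaCO₃.
(a) Equivalents of H⁺ required: 34,470 ÷ 50 g/eq = 689.5 eq = 689.5 mol HCl.
(a) Mass of HCl: 689.5 × 36.5 = 25,170 g.
(a) Mass of 17.1% solution: 25,170 / 0.171 = 147,200 g.
(a) Volume: 147,200 g ÷ 1.17 g/mL = 125,800 mL.

(b) Volume: 150,000 US gal × 3.785 L/gal = 567,750 L.
(b) Alkalinity to add: (112 − 79) = 33 mg/L as CaCO₃ × 567,750 L = 18,740 g as CaCO₃.
(b) Equivalents: 18,740 g ÷ 50 g/eq = 374.7 eq.
(b) Each mole of Na₂CO₃ supplies 2 eq, so 374.7 / 2 = 187.4 mol.
(b) Mass: 187.4 mol × 106 g/mol = 19,860 g.

(a) 126 L; (b) 19.9 kg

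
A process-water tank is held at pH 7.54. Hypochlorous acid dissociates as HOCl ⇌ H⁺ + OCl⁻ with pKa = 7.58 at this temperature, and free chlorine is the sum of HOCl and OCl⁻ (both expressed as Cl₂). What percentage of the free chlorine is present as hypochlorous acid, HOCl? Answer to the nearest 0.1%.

52.3%

[OCl⁻]/[HOCl] = 10^(pH − pKa) = 10^(7.54 − 7.58) = 10^-0.04 = 0.912.
Fraction as HOCl = 1 / (1 + 0.912) = 0.523.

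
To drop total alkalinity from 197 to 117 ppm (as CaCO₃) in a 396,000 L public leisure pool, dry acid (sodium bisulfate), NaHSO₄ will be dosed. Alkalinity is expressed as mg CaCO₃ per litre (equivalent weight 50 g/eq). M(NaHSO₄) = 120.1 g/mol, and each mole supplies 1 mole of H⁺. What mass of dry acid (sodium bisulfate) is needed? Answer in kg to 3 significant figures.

Alkalinity to neutralize: (197 − 117) = 80 mg/L as CaCO₃ × 396,000 L = 31,680 g as CaCO₃.
Equivalents of H⁺ required: 31,680 ÷ 50 g/eq = 633.6 eq = 633.6 mol NaHSO₄.
Mass of NaHSO₄: 633.6 × 120.1 = 76,100 g.

76.1 kg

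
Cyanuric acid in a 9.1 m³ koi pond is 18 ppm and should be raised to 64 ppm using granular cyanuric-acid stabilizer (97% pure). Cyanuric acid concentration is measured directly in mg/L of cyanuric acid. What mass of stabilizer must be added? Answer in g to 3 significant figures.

432 g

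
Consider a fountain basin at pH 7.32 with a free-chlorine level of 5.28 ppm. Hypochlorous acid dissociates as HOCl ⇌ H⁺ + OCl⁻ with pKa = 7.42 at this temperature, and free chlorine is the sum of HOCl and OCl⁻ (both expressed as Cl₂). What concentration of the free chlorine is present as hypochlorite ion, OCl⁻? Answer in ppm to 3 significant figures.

[OCl⁻]/[HOCl] = 10^(pH − pKa) = 10^(7.32 − 7.42) = 10^-0.10 = 0.7943.
Fraction as HOCl = 1 / (1 + 0.7943) = 0.5573.
OCl⁻ = (1 − 0.5573) × 5.28 ppm = 2.337 ppm.

2.34 ppm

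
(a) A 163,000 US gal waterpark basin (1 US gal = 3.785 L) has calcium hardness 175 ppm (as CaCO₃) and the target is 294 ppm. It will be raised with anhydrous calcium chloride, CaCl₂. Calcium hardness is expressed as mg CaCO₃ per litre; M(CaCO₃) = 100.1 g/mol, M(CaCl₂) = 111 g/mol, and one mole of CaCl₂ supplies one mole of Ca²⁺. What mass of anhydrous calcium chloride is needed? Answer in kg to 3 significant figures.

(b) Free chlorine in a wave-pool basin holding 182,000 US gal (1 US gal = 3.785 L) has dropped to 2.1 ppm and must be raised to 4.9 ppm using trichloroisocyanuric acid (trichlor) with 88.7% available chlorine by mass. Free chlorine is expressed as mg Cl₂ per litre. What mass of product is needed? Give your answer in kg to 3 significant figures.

(a) 81.4 kg; (b) 2.17 kg

(a) Volume: 163,000 US gal × 3.785 L/gal = 616,955 L.
(a) Hardness to add: (294 − 175) = 119 mg/L as CaCO₃ × 616,955 L = 73,420 g as CaCO₃.
(a) Moles of Ca²⁺ (1 mol Ca²⁺ ≡ 1 mol CaCO₃): 73,420 / 100.1 g/mol = 733.4 mol.
(a) Mass of CaCl₂: 733.4 × 111 = 81,410 g.

(b) Volume: 182,000 US gal × 3.785 L/gal = 688,870 L.
(b) Chlorine deficit: 4.9 − 2.1 = 2.8 ppm = 2.8 mg/L as Cl₂.
(b) Cl₂ equivalent needed: 2.8 mg/L × 688,870 L = 1,929,000 mg = 1929 g.
(b) Product at 88.7% available chlorine: 1929 / 0.887 = 2175 g.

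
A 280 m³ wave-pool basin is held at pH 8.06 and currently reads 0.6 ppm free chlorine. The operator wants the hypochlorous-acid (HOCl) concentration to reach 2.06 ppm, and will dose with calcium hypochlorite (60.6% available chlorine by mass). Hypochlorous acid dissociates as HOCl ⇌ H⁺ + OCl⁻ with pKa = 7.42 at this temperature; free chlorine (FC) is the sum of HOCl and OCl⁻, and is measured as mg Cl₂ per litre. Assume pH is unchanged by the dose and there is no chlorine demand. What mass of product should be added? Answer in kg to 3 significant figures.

4.83 kg

Volume: 280 m³ = 280,000 L.
[OCl⁻]/[HOCl] = 10^(pH − pKa) = 10^(8.06 − 7.42) = 4.365; fraction as HOCl = 1/(1 + 4.365) = 0.1864.
Free chlorine required for 2.06 ppm HOCl: 2.06 / 0.1864 = 11.05 ppm.
FC to add: 11.05 − 0.6 = 10.45 mg/L as Cl₂.
Cl₂ equivalent: 10.45 mg/L × 280,000 L = 2927 g.
Product at 60.6% available Cl: 2927 / 0.606 = 4829 g.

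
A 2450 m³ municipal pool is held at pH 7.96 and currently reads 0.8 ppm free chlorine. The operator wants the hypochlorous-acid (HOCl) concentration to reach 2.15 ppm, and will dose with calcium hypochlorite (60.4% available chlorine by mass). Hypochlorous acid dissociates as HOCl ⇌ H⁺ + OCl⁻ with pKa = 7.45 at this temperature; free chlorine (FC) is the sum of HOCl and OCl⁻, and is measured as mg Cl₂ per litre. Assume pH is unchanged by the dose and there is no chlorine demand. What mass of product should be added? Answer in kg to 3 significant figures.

33.7 kg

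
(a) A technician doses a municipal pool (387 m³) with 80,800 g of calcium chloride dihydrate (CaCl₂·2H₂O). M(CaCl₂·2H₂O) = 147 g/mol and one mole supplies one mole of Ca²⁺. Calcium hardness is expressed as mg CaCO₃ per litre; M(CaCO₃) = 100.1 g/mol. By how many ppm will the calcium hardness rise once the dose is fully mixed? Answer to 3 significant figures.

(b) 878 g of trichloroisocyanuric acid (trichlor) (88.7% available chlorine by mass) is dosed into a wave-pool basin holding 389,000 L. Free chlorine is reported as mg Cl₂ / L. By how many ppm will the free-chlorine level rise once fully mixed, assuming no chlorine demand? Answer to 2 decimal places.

(a) Volume: 387 m³ = 387,000 L.
(a) Moles of Ca²⁺: 80,800 g ÷ 147 g/mol = 549.7 mol.
(a) As CaCO₃: 549.7 mol × 100.1 g/mol = 55,020 g.
(a) Rise: 55,020 g / 387,000 L × 1000 = 142.2 mg/L.

(b) Available chlorine delivered: 878 g × 0.887 = 778.8 g as Cl₂.
(b) Concentration rise: 778.8 g / 389,000 L = 2.002 mg/L = 2.00 ppm.

(a) 142 ppm; (b) 2.00 ppm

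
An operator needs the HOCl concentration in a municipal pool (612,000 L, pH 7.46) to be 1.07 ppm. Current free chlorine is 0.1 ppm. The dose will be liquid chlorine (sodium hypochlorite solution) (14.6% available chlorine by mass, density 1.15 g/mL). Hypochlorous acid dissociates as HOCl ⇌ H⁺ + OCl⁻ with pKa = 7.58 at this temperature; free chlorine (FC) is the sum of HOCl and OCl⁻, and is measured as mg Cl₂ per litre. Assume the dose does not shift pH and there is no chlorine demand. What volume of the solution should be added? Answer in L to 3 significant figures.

6.49 L

[OCl⁻]/[HOCl] = 10^(pH − pKa) = 10^(7.46 − 7.58) = 0.7586; fraction as HOCl = 1/(1 + 0.7586) = 0.5686.
Free chlorine required for 1.07 ppm HOCl: 1.07 / 0.5686 = 1.882 ppm.
FC to add: 1.882 − 0.1 = 1.782 mg/L as Cl₂.
Cl₂ equivalent: 1.782 mg/L × 612,000 L = 1090 g.
Product at 14.6% available Cl: 1090 / 0.146 = 7468 g.
Volume: 7468 g ÷ 1.15 g/mL = 6494 mL.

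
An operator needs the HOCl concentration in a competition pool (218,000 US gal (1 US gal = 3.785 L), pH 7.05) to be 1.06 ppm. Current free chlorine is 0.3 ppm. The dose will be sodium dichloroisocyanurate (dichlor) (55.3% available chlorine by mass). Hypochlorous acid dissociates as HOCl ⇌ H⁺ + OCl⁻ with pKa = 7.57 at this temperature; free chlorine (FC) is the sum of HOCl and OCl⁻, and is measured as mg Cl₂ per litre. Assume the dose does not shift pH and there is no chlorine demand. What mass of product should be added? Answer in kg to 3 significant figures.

Volume: 218,000 US gal × 3.785 L/gal = 825,130 L.
[OCl⁻]/[HOCl] = 10^(pH − pKa) = 10^(7.05 − 7.57) = 0.302; fraction as HOCl = 1/(1 + 0.302) = 0.7681.
Free chlorine required for 1.06 ppm HOCl: 1.06 / 0.7681 = 1.38 ppm.
FC to add: 1.38 − 0.3 = 1.08 mg/L as Cl₂.
Cl₂ equivalent: 1.08 mg/L × 825,130 L = 891.2 g.
Product at 55.3% available Cl: 891.2 / 0.553 = 1612 g.

1.61 kg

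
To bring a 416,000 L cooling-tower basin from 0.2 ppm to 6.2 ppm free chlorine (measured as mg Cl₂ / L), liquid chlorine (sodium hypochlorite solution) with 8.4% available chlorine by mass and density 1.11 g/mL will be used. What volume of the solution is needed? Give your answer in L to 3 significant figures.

26.8 L

Chlorine deficit: 6.2 − 0.2 = 6 ppm = 6 mg/L as Cl₂.
Cl₂ equivalent needed: 6 mg/L × 416,000 L = 2,496,000 mg = 2496 g.
Product at 8.4% available chlorine: 2496 / 0.084 = 29,710 g.
Volume at density 1.11 g/mL: 29,710 g ÷ 1.11 g/mL = 26,770 mL.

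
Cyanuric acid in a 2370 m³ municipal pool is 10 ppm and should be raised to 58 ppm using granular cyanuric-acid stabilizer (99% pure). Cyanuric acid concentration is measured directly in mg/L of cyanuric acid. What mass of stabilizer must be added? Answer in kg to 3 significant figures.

Volume: 2370 m³ = 2,370,000 L.
CYA to add: (58 − 10) = 48 mg/L × 2,370,000 L = 113,800 g cyanuric acid.
At 99% purity: 113,800 / 0.99 = 114,900 g product.

115 kg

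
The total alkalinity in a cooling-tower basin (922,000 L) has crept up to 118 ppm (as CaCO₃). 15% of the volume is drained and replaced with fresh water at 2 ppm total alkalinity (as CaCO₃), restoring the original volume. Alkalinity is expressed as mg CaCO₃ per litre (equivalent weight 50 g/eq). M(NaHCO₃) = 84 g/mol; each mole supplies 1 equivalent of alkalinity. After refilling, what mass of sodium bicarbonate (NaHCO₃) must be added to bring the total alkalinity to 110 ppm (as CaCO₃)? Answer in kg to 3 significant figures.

After draining 15% and refilling: 118 × 0.85 + 2 × 0.15 = 100.6 ppm.
Deficit to target: 110 − 100.6 = 9.4 mg/L.
As CaCO₃: 9.4 mg/L × 922,000 L = 8667 g; ÷ 50 g/eq ÷ 1 = 173.3 mol NaHCO₃.
Mass: 173.3 × 84 = 14,560 g.

14.6 kg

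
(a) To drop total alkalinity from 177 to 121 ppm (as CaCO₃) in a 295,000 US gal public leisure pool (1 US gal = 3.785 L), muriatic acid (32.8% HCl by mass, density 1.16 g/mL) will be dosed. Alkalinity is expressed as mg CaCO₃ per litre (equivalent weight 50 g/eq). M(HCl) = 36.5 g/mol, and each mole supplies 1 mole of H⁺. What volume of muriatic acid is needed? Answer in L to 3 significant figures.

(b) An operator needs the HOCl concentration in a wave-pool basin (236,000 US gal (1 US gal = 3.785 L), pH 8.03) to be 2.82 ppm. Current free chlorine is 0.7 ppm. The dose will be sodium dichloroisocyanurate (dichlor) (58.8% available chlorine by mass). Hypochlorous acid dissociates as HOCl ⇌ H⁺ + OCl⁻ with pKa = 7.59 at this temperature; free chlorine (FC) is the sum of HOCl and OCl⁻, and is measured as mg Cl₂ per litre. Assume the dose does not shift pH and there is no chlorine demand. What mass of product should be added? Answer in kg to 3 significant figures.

(a) 120 L; (b) 15.0 kg

(a) Volume: 295,000 US gal × 3.785 L/gal = 1,116,575 L.
(a) Alkalinity to neutralize: (177 − 121) = 56 mg/L as CaCO₃ × 1,116,575 L = 62,530 g as CaCO₃.
(a) Equivalents of H⁺ required: 62,530 ÷ 50 g/eq = 1251 eq = 1251 mol HCl.
(a) Mass of HCl: 1251 × 36.5 = 45,650 g.
(a) Mass of 32.8% solution: 45,650 / 0.328 = 139,200 g.
(a) Volume: 139,200 g ÷ 1.16 g/mL = 120,000 mL.

(b) Volume: 236,000 US gal × 3.785 L/gal = 893,260 L.
(b) [OCl⁻]/[HOCl] = 10^(pH − pKa) = 10^(8.03 − 7.59) = 2.754; fraction as HOCl = 1/(1 + 2.754) = 0.2664.
(b) Free chlorine required for 2.82 ppm HOCl: 2.82 / 0.2664 = 10.59 ppm.
(b) FC to add: 10.59 − 0.7 = 9.887 mg/L as Cl₂.
(b) Cl₂ equivalent: 9.887 mg/L × 893,260 L = 8832 g.
(b) Product at 58.8% available Cl: 8832 / 0.588 = 15,020 g.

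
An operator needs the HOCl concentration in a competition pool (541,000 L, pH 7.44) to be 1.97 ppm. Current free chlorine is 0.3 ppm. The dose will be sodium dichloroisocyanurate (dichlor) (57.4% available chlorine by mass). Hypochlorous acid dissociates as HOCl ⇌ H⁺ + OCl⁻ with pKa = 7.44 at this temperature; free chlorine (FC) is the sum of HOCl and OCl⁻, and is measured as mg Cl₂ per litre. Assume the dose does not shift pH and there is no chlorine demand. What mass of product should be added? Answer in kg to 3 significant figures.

3.43 kg

[OCl⁻]/[HOCl] = 10^(pH − pKa) = 10^(7.44 − 7.44) = 1; fraction as HOCl = 1/(1 + 1) = 0.5.
Free chlorine required for 1.97 ppm HOCl: 1.97 / 0.5 = 3.94 ppm.
FC to add: 3.94 − 0.3 = 3.64 mg/L as Cl₂.
Cl₂ equivalent: 3.64 mg/L × 541,000 L = 1969 g.
Product at 57.4% available Cl: 1969 / 0.574 = 3431 g.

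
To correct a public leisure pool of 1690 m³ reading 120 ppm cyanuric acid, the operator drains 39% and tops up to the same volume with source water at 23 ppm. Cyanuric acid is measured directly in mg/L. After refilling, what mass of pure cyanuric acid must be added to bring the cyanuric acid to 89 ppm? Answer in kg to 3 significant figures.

11.5 kg

Volume: 1690 m³ = 1,690,000 L.
After draining 39% and refilling: 120 × 0.61 + 23 × 0.39 = 82.17 ppm.
Deficit to target: 89 − 82.17 = 6.83 mg/L.
Mass: 6.83 mg/L × 1,690,000 L = 11,540 g cyanuric acid.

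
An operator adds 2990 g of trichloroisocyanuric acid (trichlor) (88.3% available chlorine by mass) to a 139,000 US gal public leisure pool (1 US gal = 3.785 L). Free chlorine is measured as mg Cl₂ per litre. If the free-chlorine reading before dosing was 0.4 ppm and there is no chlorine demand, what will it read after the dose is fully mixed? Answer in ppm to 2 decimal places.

Volume: 139,000 US gal × 3.785 L/gal = 526,115 L.
Available chlorine delivered: 2990 g × 0.883 = 2640 g as Cl₂.
Concentration rise: 2640 g / 526,115 L = 5.018 mg/L = 5.02 ppm.
Final FC: 0.4 + 5.02 = 5.42 ppm.

5.42 ppm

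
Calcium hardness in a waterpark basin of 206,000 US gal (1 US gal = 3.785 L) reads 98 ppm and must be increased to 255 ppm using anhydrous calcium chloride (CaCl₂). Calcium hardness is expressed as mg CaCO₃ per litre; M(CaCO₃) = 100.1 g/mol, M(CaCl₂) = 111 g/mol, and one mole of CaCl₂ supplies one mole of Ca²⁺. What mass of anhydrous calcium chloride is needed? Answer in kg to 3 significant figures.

Volume: 206,000 US gal × 3.785 L/gal = 779,710 L.
Hardness to add: (255 − 98) = 157 mg/L as CaCO₃ × 779,710 L = 122,400 g as CaCO₃.
Moles of Ca²⁺ (1 mol Ca²⁺ ≡ 1 mol CaCO₃): 122,400 / 100.1 g/mol = 1223 mol.
Mass of CaCl₂: 1223 × 111 = 135,700 g.

136 kg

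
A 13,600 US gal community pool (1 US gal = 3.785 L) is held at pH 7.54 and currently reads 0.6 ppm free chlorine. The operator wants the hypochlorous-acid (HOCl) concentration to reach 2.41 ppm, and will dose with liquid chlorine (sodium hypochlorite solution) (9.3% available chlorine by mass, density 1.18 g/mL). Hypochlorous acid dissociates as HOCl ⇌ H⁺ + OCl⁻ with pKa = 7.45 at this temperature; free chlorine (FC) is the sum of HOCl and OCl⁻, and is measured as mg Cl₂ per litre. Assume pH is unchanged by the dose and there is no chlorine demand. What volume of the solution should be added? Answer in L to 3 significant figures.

2.24 L

Volume: 13,600 US gal × 3.785 L/gal = 51,476 L.
[OCl⁻]/[HOCl] = 10^(pH − pKa) = 10^(7.54 − 7.45) = 1.23; fraction as HOCl = 1/(1 + 1.23) = 0.4484.
Free chlorine required for 2.41 ppm HOCl: 2.41 / 0.4484 = 5.375 ppm.
FC to add: 5.375 − 0.6 = 4.775 mg/L as Cl₂.
Cl₂ equivalent: 4.775 mg/L × 51,476 L = 245.8 g.
Product at 9.3% available Cl: 245.8 / 0.093 = 2643 g.
Volume: 2643 g ÷ 1.18 g/mL = 2240 mL.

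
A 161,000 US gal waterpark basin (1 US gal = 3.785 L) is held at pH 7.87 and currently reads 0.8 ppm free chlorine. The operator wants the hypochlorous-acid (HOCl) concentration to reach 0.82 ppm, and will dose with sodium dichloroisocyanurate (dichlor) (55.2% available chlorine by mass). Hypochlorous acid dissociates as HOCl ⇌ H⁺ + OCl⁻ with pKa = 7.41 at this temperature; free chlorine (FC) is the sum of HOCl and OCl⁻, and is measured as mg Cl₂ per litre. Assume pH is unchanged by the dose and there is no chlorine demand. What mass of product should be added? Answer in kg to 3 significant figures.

Volume: 161,000 US gal × 3.785 L/gal = 609,385 L.
[OCl⁻]/[HOCl] = 10^(pH − pKa) = 10^(7.87 − 7.41) = 2.884; fraction as HOCl = 1/(1 + 2.884) = 0.2575.
Free chlorine required for 0.82 ppm HOCl: 0.82 / 0.2575 = 3.185 ppm.
FC to add: 3.185 − 0.8 = 2.385 mg/L as Cl₂.
Cl₂ equivalent: 2.385 mg/L × 609,385 L = 1453 g.
Product at 55.2% available Cl: 1453 / 0.552 = 2633 g.

2.63 kg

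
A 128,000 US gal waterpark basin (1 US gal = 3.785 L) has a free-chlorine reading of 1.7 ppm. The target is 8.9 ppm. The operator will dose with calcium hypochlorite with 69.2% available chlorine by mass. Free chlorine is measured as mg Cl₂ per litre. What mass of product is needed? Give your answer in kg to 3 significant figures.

5.04 kg

Volume: 128,000 US gal × 3.785 L/gal = 484,480 L.
Chlorine deficit: 8.9 − 1.7 = 7.2 ppm = 7.2 mg/L as Cl₂.
Cl₂ equivalent needed: 7.2 mg/L × 484,480 L = 3,488,000 mg = 3488 g.
Product at 69.2% available chlorine: 3488 / 0.692 = 5041 g.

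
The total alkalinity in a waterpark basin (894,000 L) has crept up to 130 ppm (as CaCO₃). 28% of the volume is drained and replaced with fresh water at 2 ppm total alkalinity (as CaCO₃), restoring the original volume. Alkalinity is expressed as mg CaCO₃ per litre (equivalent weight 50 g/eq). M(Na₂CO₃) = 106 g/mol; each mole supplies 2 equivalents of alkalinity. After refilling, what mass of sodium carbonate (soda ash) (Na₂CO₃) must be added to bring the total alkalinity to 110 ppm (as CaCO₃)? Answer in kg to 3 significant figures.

After draining 28% and refilling: 130 × 0.72 + 2 × 0.28 = 94.16 ppm.
Deficit to target: 110 − 94.16 = 15.84 mg/L.
As CaCO₃: 15.84 mg/L × 894,000 L = 14,160 g; ÷ 50 g/eq ÷ 2 = 141.6 mol Na₂CO₃.
Mass: 141.6 × 106 = 15,010 g.

15.0 kg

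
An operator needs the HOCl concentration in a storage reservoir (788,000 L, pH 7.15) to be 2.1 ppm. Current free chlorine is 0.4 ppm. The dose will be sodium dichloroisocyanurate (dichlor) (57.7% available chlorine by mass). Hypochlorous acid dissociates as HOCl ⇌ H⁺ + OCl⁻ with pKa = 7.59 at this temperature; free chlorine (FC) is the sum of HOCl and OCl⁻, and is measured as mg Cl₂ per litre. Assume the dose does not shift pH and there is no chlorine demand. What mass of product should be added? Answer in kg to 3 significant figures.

3.36 kg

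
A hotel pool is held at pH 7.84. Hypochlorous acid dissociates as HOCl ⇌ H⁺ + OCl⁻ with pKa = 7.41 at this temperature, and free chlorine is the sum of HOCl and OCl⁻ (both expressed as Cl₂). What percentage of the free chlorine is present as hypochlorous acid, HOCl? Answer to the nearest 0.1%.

27.1%

[OCl⁻]/[HOCl] = 10^(pH − pKa) = 10^(7.84 − 7.41) = 10^0.43 = 2.692.
Fraction as HOCl = 1 / (1 + 2.692) = 0.2709.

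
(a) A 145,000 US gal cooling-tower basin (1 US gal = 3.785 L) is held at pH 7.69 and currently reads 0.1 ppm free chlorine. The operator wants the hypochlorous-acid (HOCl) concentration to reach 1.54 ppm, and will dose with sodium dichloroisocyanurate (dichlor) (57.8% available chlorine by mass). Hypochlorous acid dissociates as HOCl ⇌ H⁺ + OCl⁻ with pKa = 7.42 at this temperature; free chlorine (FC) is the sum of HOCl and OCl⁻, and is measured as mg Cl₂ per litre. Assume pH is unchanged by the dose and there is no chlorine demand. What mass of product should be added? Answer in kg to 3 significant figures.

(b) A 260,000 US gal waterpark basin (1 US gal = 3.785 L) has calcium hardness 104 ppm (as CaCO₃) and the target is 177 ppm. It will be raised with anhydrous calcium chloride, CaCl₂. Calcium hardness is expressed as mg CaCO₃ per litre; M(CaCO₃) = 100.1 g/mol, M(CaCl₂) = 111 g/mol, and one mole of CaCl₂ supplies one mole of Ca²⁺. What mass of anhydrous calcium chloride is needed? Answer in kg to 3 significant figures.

(a) Volume: 145,000 US gal × 3.785 L/gal = 548,825 L.
(a) [OCl⁻]/[HOCl] = 10^(pH − pKa) = 10^(7.69 − 7.42) = 1.862; fraction as HOCl = 1/(1 + 1.862) = 0.3494.
(a) Free chlorine required for 1.54 ppm HOCl: 1.54 / 0.3494 = 4.408 ppm.
(a) FC to add: 4.408 − 0.1 = 4.308 mg/L as Cl₂.
(a) Cl₂ equivalent: 4.308 mg/L × 548,825 L = 2364 g.
(a) Product at 57.8% available Cl: 2364 / 0.578 = 4090 g.

(b) Volume: 260,000 US gal × 3.785 L/gal = 984,100 L.
(b) Hardness to add: (177 − 104) = 73 mg/L as CaCO₃ × 984,100 L = 71,840 g as CaCO₃.
(b) Moles of Ca²⁺ (1 mol Ca²⁺ ≡ 1 mol CaCO₃): 71,840 / 100.1 g/mol = 717.7 mol.
(b) Mass of CaCl₂: 717.7 × 111 = 79,660 g.

(a) 4.09 kg; (b) 79.7 kg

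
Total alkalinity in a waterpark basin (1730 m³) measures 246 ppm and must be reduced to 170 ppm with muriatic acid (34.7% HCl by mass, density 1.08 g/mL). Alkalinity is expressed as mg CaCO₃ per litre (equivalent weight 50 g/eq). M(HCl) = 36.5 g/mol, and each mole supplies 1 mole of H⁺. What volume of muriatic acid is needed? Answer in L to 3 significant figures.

256 L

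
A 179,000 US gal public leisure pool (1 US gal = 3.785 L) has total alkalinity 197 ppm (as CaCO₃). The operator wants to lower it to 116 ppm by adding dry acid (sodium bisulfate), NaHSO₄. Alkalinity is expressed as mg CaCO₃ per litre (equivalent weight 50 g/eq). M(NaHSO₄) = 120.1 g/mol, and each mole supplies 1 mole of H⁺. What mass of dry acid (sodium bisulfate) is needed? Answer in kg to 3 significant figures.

132 kg

Volume: 179,000 US gal × 3.785 L/gal = 677,515 L.
Alkalinity to neutralize: (197 − 116) = 81 mg/L as CaCO₃ × 677,515 L = 54,880 g as CaCO₃.
Equivalents of H⁺ required: 54,880 ÷ 50 g/eq = 1098 eq = 1098 mol NaHSO₄.
Mass of NaHSO₄: 1098 × 120.1 = 131,800 g.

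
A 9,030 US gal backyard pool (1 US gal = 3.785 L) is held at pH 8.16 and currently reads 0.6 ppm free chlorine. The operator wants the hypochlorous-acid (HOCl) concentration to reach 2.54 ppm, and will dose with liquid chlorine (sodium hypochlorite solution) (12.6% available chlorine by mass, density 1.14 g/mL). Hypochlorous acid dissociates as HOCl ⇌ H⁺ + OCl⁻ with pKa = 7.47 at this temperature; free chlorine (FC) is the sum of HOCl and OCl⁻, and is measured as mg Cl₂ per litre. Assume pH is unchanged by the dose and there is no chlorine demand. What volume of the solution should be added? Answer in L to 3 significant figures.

3.42 L

Volume: 9,030 US gal × 3.785 L/gal = 34,179 L.
[OCl⁻]/[HOCl] = 10^(pH − pKa) = 10^(8.16 − 7.47) = 4.898; fraction as HOCl = 1/(1 + 4.898) = 0.1696.
Free chlorine required for 2.54 ppm HOCl: 2.54 / 0.1696 = 14.98 ppm.
FC to add: 14.98 − 0.6 = 14.38 mg/L as Cl₂.
Cl₂ equivalent: 14.38 mg/L × 34,179 L = 491.5 g.
Product at 12.6% available Cl: 491.5 / 0.126 = 3901 g.
Volume: 3901 g ÷ 1.14 g/mL = 3422 mL.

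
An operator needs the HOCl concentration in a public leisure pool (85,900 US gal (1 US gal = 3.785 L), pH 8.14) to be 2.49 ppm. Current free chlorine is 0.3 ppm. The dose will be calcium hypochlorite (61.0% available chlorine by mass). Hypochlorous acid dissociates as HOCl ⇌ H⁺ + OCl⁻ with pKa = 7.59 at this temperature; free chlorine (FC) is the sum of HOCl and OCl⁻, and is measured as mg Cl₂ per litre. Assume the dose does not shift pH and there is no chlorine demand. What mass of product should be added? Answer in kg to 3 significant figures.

5.88 kg

Volume: 85,900 US gal × 3.785 L/gal = 325,132 L.
[OCl⁻]/[HOCl] = 10^(pH − pKa) = 10^(8.14 − 7.59) = 3.548; fraction as HOCl = 1/(1 + 3.548) = 0.2199.
Free chlorine required for 2.49 ppm HOCl: 2.49 / 0.2199 = 11.32 ppm.
FC to add: 11.32 − 0.3 = 11.02 mg/L as Cl₂.
Cl₂ equivalent: 11.02 mg/L × 325,132 L = 3585 g.
Product at 61.0% available Cl: 3585 / 0.61 = 5876 g.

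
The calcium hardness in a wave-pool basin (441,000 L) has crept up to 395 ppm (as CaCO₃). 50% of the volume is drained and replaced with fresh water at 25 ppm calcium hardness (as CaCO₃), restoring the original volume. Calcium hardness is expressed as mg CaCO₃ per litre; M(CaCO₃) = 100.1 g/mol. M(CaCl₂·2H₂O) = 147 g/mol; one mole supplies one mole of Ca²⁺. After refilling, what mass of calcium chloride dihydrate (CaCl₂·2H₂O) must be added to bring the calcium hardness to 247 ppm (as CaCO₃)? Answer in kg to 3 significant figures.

24.0 kg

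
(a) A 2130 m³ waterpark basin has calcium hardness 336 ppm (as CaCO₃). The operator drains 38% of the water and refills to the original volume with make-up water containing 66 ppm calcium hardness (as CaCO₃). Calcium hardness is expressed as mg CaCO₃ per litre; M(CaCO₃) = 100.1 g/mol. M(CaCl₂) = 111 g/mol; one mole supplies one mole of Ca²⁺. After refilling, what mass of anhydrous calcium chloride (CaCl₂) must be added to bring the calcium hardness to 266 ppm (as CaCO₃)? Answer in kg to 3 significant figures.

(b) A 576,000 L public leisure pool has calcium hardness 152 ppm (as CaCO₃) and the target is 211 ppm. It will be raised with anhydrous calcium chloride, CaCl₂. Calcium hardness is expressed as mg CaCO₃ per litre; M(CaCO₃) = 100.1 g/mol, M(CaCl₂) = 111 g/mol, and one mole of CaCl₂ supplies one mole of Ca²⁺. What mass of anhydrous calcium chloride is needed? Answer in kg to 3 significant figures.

(a) 77.0 kg; (b) 37.7 kg

(a) Volume: 2130 m³ = 2,130,000 L.
(a) After draining 38% and refilling: 336 × 0.62 + 66 × 0.38 = 233.4 ppm.
(a) Deficit to target: 266 − 233.4 = 32.6 mg/L.
(a) As CaCO₃: 32.6 mg/L × 2,130,000 L = 69,440 g; ÷ 100.1 = 693.7 mol Ca²⁺.
(a) Mass: 693.7 × 111 = 77,000 g.

(b) Hardness to add: (211 − 152) = 59 mg/L as CaCO₃ × 576,000 L = 33,980 g as CaCO₃.
(b) Moles of Ca²⁺ (1 mol Ca²⁺ ≡ 1 mol CaCO₃): 33,980 / 100.1 g/mol = 339.5 mol.
(b) Mass of CaCl₂: 339.5 × 111 = 37,680 g.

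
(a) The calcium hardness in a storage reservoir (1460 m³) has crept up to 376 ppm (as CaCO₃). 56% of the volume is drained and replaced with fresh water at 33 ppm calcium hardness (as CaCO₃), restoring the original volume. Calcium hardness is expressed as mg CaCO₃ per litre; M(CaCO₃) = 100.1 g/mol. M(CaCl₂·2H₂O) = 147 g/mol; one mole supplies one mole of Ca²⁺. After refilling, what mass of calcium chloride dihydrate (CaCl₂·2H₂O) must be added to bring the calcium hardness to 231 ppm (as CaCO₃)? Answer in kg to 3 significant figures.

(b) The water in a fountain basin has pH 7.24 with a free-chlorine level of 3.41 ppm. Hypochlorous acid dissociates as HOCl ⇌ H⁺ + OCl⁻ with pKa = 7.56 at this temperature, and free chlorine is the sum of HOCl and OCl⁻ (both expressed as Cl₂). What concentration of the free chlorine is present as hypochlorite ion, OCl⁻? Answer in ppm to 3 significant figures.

(a) 101 kg; (b) 1.10 ppm

(a) Volume: 1460 m³ = 1,460,000 L.
(a) After draining 56% and refilling: 376 × 0.44 + 33 × 0.56 = 183.92 ppm.
(a) Deficit to target: 231 − 183.92 = 47.08 mg/L.
(a) As CaCO₃: 47.08 mg/L × 1,460,000 L = 68,740 g; ÷ 100.1 = 686.7 mol Ca²⁺.
(a) Mass: 686.7 × 147 = 100,900 g.

(b) [OCl⁻]/[HOCl] = 10^(pH − pKa) = 10^(7.24 − 7.56) = 10^-0.32 = 0.4786.
(b) Fraction as HOCl = 1 / (1 + 0.4786) = 0.6763.
(b) OCl⁻ = (1 − 0.6763) × 3.41 ppm = 1.104 ppm.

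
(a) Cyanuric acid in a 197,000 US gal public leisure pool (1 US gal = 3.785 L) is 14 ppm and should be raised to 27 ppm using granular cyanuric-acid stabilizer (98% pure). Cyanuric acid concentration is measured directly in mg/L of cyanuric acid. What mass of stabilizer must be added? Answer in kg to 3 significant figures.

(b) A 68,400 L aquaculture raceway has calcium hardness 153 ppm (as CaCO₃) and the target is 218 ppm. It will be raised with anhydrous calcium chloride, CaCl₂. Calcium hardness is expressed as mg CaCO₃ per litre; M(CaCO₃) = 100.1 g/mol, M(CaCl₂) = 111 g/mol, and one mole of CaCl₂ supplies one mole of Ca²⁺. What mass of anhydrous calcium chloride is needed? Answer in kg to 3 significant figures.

(a) 9.89 kg; (b) 4.93 kg

(a) Volume: 197,000 US gal × 3.785 L/gal = 745,645 L.
(a) CYA to add: (27 − 14) = 13 mg/L × 745,645 L = 9693 g cyanuric acid.
(a) At 98% purity: 9693 / 0.98 = 9891 g product.

(b) Hardness to add: (218 − 153) = 65 mg/L as CaCO₃ × 68,400 L = 4446 g as CaCO₃.
(b) Moles of Ca²⁺ (1 mol Ca²⁺ ≡ 1 mol CaCO₃): 4446 / 100.1 g/mol = 44.42 mol.
(b) Mass of CaCl₂: 44.42 × 111 = 4930 g.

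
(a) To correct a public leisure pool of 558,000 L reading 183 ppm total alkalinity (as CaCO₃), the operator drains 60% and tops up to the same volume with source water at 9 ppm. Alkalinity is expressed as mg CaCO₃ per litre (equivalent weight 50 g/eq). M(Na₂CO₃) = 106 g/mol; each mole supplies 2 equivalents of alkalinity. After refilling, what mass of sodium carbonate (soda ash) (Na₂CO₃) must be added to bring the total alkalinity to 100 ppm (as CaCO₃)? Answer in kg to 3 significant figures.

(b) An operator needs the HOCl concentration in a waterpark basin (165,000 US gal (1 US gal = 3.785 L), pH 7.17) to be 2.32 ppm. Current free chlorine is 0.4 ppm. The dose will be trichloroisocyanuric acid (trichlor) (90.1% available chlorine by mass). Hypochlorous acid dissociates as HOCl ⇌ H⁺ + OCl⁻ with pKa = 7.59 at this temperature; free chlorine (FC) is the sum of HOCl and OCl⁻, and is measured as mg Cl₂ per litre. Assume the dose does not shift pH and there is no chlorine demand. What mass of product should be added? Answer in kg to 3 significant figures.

(a) 12.7 kg; (b) 1.94 kg

(a) After draining 60% and refilling: 183 × 0.40 + 9 × 0.60 = 78.6 ppm.
(a) Deficit to target: 100 − 78.6 = 21.4 mg/L.
(a) As CaCO₃: 21.4 mg/L × 558,000 L = 11,940 g; ÷ 50 g/eq ÷ 2 = 119.4 mol Na₂CO₃.
(a) Mass: 119.4 × 106 = 12,660 g.

(b) Volume: 165,000 US gal × 3.785 L/gal = 624,525 L.
(b) [OCl⁻]/[HOCl] = 10^(pH − pKa) = 10^(7.17 − 7.59) = 0.3802; fraction as HOCl = 1/(1 + 0.3802) = 0.7245.
(b) Free chlorine required for 2.32 ppm HOCl: 2.32 / 0.7245 = 3.202 ppm.
(b) FC to add: 3.202 − 0.4 = 2.802 mg/L as Cl₂.
(b) Cl₂ equivalent: 2.802 mg/L × 624,525 L = 1750 g.
(b) Product at 90.1% available Cl: 1750 / 0.901 = 1942 g.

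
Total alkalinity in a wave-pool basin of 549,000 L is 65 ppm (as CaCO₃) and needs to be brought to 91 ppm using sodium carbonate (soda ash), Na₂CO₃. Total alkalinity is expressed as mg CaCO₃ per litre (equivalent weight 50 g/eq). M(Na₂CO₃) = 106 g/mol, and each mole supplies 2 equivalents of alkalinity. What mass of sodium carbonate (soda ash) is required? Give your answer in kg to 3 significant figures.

15.1 kg

Alkalinity to add: (91 − 65) = 26 mg/L as CaCO₃ × 549,000 L = 14,270 g as CaCO₃.
Equivalents: 14,270 g ÷ 50 g/eq = 285.5 eq.
Each mole of Na₂CO₃ supplies 2 eq, so 285.5 / 2 = 142.7 mol.
Mass: 142.7 mol × 106 g/mol = 15,130 g.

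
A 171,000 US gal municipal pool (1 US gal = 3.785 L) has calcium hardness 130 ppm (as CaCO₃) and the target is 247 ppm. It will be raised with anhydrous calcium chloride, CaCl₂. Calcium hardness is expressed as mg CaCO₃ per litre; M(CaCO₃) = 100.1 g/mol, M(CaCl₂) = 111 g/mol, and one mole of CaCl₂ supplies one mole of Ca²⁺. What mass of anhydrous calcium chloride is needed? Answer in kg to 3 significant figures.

84.0 kg

Volume: 171,000 US gal × 3.785 L/gal = 647,235 L.
Hardness to add: (247 − 130) = 117 mg/L as CaCO₃ × 647,235 L = 75,730 g as CaCO₃.
Moles of Ca²⁺ (1 mol Ca²⁺ ≡ 1 mol CaCO₃): 75,730 / 100.1 g/mol = 756.5 mol.
Mass of CaCl₂: 756.5 × 111 = 83,970 g.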